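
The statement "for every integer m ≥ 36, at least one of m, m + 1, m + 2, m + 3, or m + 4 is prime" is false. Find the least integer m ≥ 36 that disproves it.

m = 48

Check each integer m ≥ 36 in order until m, m + 1, m + 2, m + 3, m + 4 are all composite.
For m = 36, 37, 38, 39, …, 45, 46, 47 the conclusion holds.
m = 48: 48 = 2 × 24; 49 = 7 × 7; 50 = 2 × 25; 51 = 3 × 17; 52 = 2 × 26 — all composite.
Hence m = 48 is a counterexample.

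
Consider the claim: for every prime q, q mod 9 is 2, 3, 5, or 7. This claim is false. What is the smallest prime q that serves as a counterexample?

q = 13

We need the least prime q for which the claim fails.
For q = 2, 3, 5, 7, 11 the conclusion holds.
q = 13: 13 mod 9 = 4 — not in {2, 3, 5, 7}.
Hence q = 13 is a counterexample.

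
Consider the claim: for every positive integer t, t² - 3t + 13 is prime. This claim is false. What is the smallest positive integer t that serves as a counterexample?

We need the least positive integer t for which t² - 3t + 13 is not prime.
For t = 1, 2, 3, 4, …, 9, 10, 11 the conclusion holds.
t = 12: t² - 3t + 13 = 121 = 11 × 11, composite.

t = 12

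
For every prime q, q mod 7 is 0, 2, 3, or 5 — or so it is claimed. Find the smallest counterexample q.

q = 2: 2 mod 7 = 2.
q = 3: 3 mod 7 = 3.
q = 5: 5 mod 7 = 5.
q = 7: 7 mod 7 = 0.
q = 11: 11 mod 7 = 4 — not in {0, 2, 3, 5}.

q = 11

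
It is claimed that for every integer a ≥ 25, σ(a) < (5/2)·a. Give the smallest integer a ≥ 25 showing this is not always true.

Check each integer a ≥ 25 in order until the claim fails.
For a = 25, 26, 27, 28, …, 33, 34, 35 the conclusion holds.
a = 36: σ(36) = 91; 91 ≥ 90.
Hence a = 36 is a counterexample.

a = 36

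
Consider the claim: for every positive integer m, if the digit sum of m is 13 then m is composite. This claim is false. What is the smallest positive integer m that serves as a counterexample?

We need the least positive integer m for which the digit sum of m is 13 but m is prime.
m = 49: digit sum 13; 49 is composite.
m = 58: digit sum 13; 58 is composite.
m = 67: digit sum 13; 67 is prime, not composite.
Hence m = 67 is a counterexample.

m = 67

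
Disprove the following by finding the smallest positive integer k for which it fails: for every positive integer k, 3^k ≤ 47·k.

For k = 1, 2, 3, 4 the conclusion holds.
k = 5: 3^k = 243 and 47·k = 235, so 243 > 235.

k = 5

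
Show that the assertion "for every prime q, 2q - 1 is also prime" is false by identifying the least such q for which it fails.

q = 5

We need the least prime q for which 2q - 1 is not prime.
q = 2: 2q - 1 = 3, prime.
q = 3: 2q - 1 = 5, prime.
q = 5: 2q - 1 = 9 = 3 × 3, not prime.
Hence q = 5 is a counterexample.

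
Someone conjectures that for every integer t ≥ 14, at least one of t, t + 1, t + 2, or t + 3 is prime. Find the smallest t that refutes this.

Check each integer t ≥ 14 in order until t, t + 1, t + 2, t + 3 are all composite.
The first 10 eligible values, up to t = 23, all satisfy the conclusion.
t = 24: 24 = 2 × 12; 25 = 5 × 5; 26 = 2 × 13; 27 = 3 × 9 — all composite.
Thus t = 24 disproves the claim, and no smaller t works.

t = 24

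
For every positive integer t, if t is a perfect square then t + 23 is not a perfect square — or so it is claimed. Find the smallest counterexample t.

We need the least positive integer t for which t is a perfect square but t + 23 is a perfect square.
For t = 1, 4, 9, 16, 25, 36, 49, 64, 81, 100 the conclusion holds.
t = 121: 121 = 11² and 121 + 23 = 144 = 12².
So t = 121 is the smallest counterexample.

t = 121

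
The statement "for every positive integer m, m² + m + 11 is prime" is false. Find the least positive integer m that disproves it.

Check each positive integer m in order until m² + m + 11 is not prime.
For m = 1, 2, 3, 4, 5, 6, 7, 8, 9 the conclusion holds.
m = 10: m² + m + 11 = 121 = 11 × 11, composite.

m = 10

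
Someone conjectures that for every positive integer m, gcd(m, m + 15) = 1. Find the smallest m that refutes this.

Check each positive integer m in order until gcd(m, m + 15) > 1.
m = 1: gcd(1, 16) = 1.
m = 2: gcd(2, 17) = 1.
m = 3: gcd(3, 18) = 3.

m = 3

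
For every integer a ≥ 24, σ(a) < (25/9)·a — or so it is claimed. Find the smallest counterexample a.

Check each integer a ≥ 24 in order until the claim fails.
For a = 24, 25, 26, 27, …, 57, 58, 59 the conclusion holds.
a = 60: σ(60) = 168; 168 ≥ 500/3.
Thus a = 60 disproves the claim, and no smaller a works.

a = 60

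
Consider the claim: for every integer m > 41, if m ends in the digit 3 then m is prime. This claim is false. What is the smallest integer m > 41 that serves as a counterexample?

A counterexample is any integer m > 41 such that m ends in the digit 3 but m is not prime; we check each in order.
m = 43: 43 ends in 3 and is prime.
m = 53: 53 ends in 3 and is prime.
m = 63: 63 ends in 3; 63 = 3 × 21, composite.
Hence m = 63 is a counterexample.

m = 63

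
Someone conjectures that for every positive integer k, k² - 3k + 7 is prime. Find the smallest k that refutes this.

k = 6

We need the least positive integer k for which k² - 3k + 7 is not prime.
k = 1: k² - 3k + 7 = 5, prime.
k = 2: k² - 3k + 7 = 5, prime.
k = 3: k² - 3k + 7 = 7, prime.
k = 4: k² - 3k + 7 = 11, prime.
k = 5: k² - 3k + 7 = 17, prime.
k = 6: k² - 3k + 7 = 25 = 5 × 5, composite.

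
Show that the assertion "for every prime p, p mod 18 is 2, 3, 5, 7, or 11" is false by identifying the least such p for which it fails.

p = 13

The first 5 eligible values, up to p = 11, all satisfy the conclusion.
p = 13: 13 mod 18 = 13 — not in {2, 3, 5, 7, 11}.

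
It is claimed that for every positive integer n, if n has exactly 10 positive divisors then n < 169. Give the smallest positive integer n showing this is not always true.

Check each positive integer n in order until n has exactly 10 positive divisors but the claim fails.
n = 48: τ(48) = 10; 48 < 169.
n = 80: τ(80) = 10; 80 < 169.
n = 112: τ(112) = 10; 112 < 169.
n = 162: τ(162) = 10; 162 < 169.
n = 176: τ(176) = 10; 176 ≥ 169.
Hence n = 176 is a counterexample.

n = 176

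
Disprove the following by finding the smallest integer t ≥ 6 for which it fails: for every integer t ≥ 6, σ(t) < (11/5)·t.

We need the least integer t ≥ 6 for which the claim fails.
The first 6 eligible values, up to t = 11, all satisfy the conclusion.
t = 12: σ(12) = 28; 28 ≥ 132/5.

t = 12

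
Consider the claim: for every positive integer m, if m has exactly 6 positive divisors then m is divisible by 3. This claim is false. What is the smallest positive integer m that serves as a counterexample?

m = 20

Check each positive integer m in order until m has exactly 6 positive divisors but m is not divisible by 3.
m = 12: τ(12) = 6; 12 mod 3 = 0.
m = 18: τ(18) = 6; 18 mod 3 = 0.
m = 20: τ(20) = 6; 20 mod 3 = 2.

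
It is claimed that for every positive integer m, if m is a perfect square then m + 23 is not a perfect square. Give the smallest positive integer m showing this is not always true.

m = 121

We need the least positive integer m for which m is a perfect square but m + 23 is a perfect square.
For m = 1, 4, 9, 16, 25, 36, 49, 64, 81, 100 the conclusion holds.
m = 121: 121 = 11² and 121 + 23 = 144 = 12².
Hence m = 121 is a counterexample.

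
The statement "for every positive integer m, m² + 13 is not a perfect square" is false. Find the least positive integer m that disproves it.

A counterexample is any positive integer m such that m² + 13 is a perfect square; we check each in order.
m = 1: 1² + 13 = 14, not a perfect square.
m = 2: 2² + 13 = 17, not a perfect square.
m = 3: 3² + 13 = 22, not a perfect square.
m = 4: 4² + 13 = 29, not a perfect square.
m = 5: 5² + 13 = 38, not a perfect square.
m = 6: 6² + 13 = 49 = 7², a perfect square.

m = 6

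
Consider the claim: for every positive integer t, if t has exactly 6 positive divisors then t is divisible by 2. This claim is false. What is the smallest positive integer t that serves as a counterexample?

Check each positive integer t in order until t has exactly 6 positive divisors but t is not divisible by 2.
The first 6 eligible values, up to t = 44, all satisfy the conclusion.
t = 45: τ(45) = 6; 45 mod 2 = 1.
Thus t = 45 disproves the claim, and no smaller t works.

t = 45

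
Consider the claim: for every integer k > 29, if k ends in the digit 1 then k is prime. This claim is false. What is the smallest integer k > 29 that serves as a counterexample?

Check each integer k > 29 in order until k ends in the digit 1 but k is not prime.
k = 31: 31 ends in 1 and is prime.
k = 41: 41 ends in 1 and is prime.
k = 51: 51 ends in 1; 51 = 3 × 17, composite.
Thus k = 51 disproves the claim, and no smaller k works.

k = 51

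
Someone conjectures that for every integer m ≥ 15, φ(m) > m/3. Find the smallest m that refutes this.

m = 18

A counterexample is any integer m ≥ 15 such that the claim fails; we check each in order.
m = 15: φ(15) = 8 and 15/3 = 5, so φ(15) > 15/3.
m = 16: φ(16) = 8 and 16/3 = 16/3, so φ(16) > 16/3.
m = 17: φ(17) = 16 and 17/3 = 17/3, so φ(17) > 17/3.
m = 18: φ(18) = 6 and 18/3 = 6, so φ(18) ≤ 18/3.
Hence m = 18 is a counterexample.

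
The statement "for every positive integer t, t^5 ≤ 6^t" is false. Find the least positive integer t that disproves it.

t = 1: t^5 = 1 and 6^t = 6, so 1 ≤ 6.
t = 2: t^5 = 32 and 6^t = 36, so 32 ≤ 36.
t = 3: t^5 = 243 and 6^t = 216, so 243 > 216.

t = 3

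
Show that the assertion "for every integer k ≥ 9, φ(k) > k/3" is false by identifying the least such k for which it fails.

We need the least integer k ≥ 9 for which the claim fails.
For k = 9, 10, 11 the conclusion holds.
k = 12: φ(12) = 4 and 12/3 = 4, so φ(12) ≤ 12/3.

k = 12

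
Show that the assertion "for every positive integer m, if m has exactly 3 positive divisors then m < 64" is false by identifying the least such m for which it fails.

For m = 4, 9, 25, 49 the conclusion holds.
m = 121: τ(121) = 3; 121 ≥ 64.

m = 121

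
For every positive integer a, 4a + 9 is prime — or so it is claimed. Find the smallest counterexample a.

We need the least positive integer a for which 4a + 9 is not prime.
For a = 1, 2 the conclusion holds.
a = 3: 4a + 9 = 21 = 3 × 7, composite.

a = 3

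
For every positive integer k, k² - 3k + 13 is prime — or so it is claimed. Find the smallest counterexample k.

A counterexample is any positive integer k such that k² - 3k + 13 is not prime; we check each in order.
For k = 1, 2, 3, 4, …, 9, 10, 11 the conclusion holds.
k = 12: k² - 3k + 13 = 121 = 11 × 11, composite.

k = 12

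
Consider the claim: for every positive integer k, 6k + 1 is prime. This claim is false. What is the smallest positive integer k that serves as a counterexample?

k = 4

A counterexample is any positive integer k such that 6k + 1 is not prime; we check each in order.
For k = 1, 2, 3 the conclusion holds.
k = 4: 6k + 1 = 25 = 5 × 5, composite.
Thus k = 4 disproves the claim, and no smaller k works.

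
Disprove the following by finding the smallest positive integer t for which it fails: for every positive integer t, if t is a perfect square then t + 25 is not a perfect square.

A counterexample is any positive integer t such that t is a perfect square but t + 25 is a perfect square; we check each in order.
The first 11 eligible values, up to t = 121, all satisfy the conclusion.
t = 144: 144 = 12² and 144 + 25 = 169 = 13².
So t = 144 is the smallest counterexample.

t = 144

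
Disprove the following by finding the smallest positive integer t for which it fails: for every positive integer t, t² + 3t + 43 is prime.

Check each positive integer t in order until t² + 3t + 43 is not prime.
The first 38 eligible values, up to t = 38, all satisfy the conclusion.
t = 39: t² + 3t + 43 = 1681 = 41 × 41, composite.
Thus t = 39 disproves the claim, and no smaller t works.

t = 39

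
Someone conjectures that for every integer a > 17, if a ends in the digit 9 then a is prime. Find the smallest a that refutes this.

A counterexample is any integer a > 17 such that a ends in the digit 9 but a is not prime; we check each in order.
For a = 19, 29 the conclusion holds.
a = 39: 39 ends in 9; 39 = 3 × 13, composite.

a = 39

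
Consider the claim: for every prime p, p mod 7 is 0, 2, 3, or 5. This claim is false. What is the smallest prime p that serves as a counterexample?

The first 4 eligible values, up to p = 7, all satisfy the conclusion.
p = 11: 11 mod 7 = 4 — not in {0, 2, 3, 5}.
Thus p = 11 disproves the claim, and no smaller p works.

p = 11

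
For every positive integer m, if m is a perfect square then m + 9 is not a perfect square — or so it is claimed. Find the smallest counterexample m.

m = 16

For m = 1, 4, 9 the conclusion holds.
m = 16: 16 = 4² and 16 + 9 = 25 = 5².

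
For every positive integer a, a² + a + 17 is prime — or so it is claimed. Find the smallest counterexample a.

The first 15 eligible values, up to a = 15, all satisfy the conclusion.
a = 16: a² + a + 17 = 289 = 17 × 17, composite.

a = 16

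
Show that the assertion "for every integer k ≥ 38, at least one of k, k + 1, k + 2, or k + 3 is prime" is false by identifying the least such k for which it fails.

k = 48

For k = 38, 39, 40, 41, 42, 43, 44, 45, 46, 47 the conclusion holds.
k = 48: 48 = 2 × 24; 49 = 7 × 7; 50 = 2 × 25; 51 = 3 × 17 — all composite.
So k = 48 is the smallest counterexample.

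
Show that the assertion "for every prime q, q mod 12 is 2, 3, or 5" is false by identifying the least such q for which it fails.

q = 7

Check each prime q in order until the claim fails.
For q = 2, 3, 5 the conclusion holds.
q = 7: 7 mod 12 = 7 — not in {2, 3, 5}.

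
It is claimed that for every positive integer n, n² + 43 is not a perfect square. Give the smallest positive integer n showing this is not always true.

A counterexample is any positive integer n such that n² + 43 is a perfect square; we check each in order.
The first 20 eligible values, up to n = 20, all satisfy the conclusion.
n = 21: 21² + 43 = 484 = 22², a perfect square.

n = 21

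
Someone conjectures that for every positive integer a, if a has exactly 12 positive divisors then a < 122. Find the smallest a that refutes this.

a = 126

Check each positive integer a in order until a has exactly 12 positive divisors but the claim fails.
a = 60: τ(60) = 12; 60 < 122.
a = 72: τ(72) = 12; 72 < 122.
a = 84: τ(84) = 12; 84 < 122.
a = 90: τ(90) = 12; 90 < 122.
a = 96: τ(96) = 12; 96 < 122.
a = 108: τ(108) = 12; 108 < 122.
a = 126: τ(126) = 12; 126 ≥ 122.
Thus a = 126 disproves the claim, and no smaller a works.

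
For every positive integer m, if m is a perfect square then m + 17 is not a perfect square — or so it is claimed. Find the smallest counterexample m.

m = 64

The first 7 eligible values, up to m = 49, all satisfy the conclusion.
m = 64: 64 = 8² and 64 + 17 = 81 = 9².
Thus m = 64 disproves the claim, and no smaller m works.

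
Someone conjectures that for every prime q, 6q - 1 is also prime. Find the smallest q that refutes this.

A counterexample is any prime q such that 6q - 1 is not prime; we check each in order.
The first 4 eligible values, up to q = 7, all satisfy the conclusion.
q = 11: 6q - 1 = 65 = 5 × 13, not prime.
Hence q = 11 is a counterexample.

q = 11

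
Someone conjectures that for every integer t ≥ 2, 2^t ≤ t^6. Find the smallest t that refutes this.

t = 30

Check each integer t ≥ 2 in order until 2^t > t^6.
For t = 2, 3, 4, 5, …, 27, 28, 29 the conclusion holds.
t = 30: 2^t = 1073741824 and t^6 = 729000000, so 1073741824 > 729000000.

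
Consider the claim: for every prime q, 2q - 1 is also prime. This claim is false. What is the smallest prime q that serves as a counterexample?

A counterexample is any prime q such that 2q - 1 is not prime; we check each in order.
For q = 2, 3 the conclusion holds.
q = 5: 2q - 1 = 9 = 3 × 3, not prime.

q = 5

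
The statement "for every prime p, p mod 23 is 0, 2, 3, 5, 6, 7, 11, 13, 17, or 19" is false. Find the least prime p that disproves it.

p = 31

A counterexample is any prime p such that the claim fails; we check each in order.
The first 10 eligible values, up to p = 29, all satisfy the conclusion.
p = 31: 31 mod 23 = 8 — not in {0, 2, 3, 5, 6, 7, 11, 13, 17, 19}.
Thus p = 31 disproves the claim, and no smaller p works.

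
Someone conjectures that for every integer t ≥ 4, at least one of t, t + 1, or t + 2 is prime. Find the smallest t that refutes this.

t = 8

Check each integer t ≥ 4 in order until t, t + 1, t + 2 are all composite.
The first 4 eligible values, up to t = 7, all satisfy the conclusion.
t = 8: 8 = 2 × 4; 9 = 3 × 3; 10 = 2 × 5 — all composite.
Thus t = 8 disproves the claim, and no smaller t works.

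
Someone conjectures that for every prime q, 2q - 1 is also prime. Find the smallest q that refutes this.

q = 2: 2q - 1 = 3, prime.
q = 3: 2q - 1 = 5, prime.
q = 5: 2q - 1 = 9 = 3 × 3, not prime.

q = 5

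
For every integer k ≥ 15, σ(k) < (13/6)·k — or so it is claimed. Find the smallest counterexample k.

k = 18

A counterexample is any integer k ≥ 15 such that the claim fails; we check each in order.
k = 15: σ(15) = 24; 24 < 65/2.
k = 16: σ(16) = 31; 31 < 104/3.
k = 17: σ(17) = 18; 18 < 221/6.
k = 18: σ(18) = 39; 39 ≥ 39.
So k = 18 is the smallest counterexample.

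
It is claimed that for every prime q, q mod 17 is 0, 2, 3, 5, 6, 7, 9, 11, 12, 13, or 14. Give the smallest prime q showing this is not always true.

We need the least prime q for which the claim fails.
For q = 2, 3, 5, 7, …, 43, 47, 53 the conclusion holds.
q = 59: 59 mod 17 = 8 — not in {0, 2, 3, 5, 6, 7, 9, 11, 12, 13, 14}.

q = 59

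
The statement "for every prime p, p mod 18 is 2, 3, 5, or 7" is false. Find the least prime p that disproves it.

p = 11

We need the least prime p for which the claim fails.
The first 4 eligible values, up to p = 7, all satisfy the conclusion.
p = 11: 11 mod 18 = 11 — not in {2, 3, 5, 7}.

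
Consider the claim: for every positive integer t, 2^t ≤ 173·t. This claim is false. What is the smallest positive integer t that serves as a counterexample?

t = 11

We need the least positive integer t for which 2^t > 173·t.
For t = 1, 2, 3, 4, 5, 6, 7, 8, 9, 10 the conclusion holds.
t = 11: 2^t = 2048 and 173·t = 1903, so 2048 > 1903.
Thus t = 11 disproves the claim, and no smaller t works.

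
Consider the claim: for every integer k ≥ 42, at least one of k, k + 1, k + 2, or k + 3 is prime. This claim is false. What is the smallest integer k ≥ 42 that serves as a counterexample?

k = 48

We need the least integer k ≥ 42 for which k, k + 1, k + 2, k + 3 are all composite.
For k = 42, 43, 44, 45, 46, 47 the conclusion holds.
k = 48: 48 = 2 × 24; 49 = 7 × 7; 50 = 2 × 25; 51 = 3 × 17 — all composite.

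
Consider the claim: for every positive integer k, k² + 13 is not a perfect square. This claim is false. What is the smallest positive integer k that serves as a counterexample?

k = 1: 1² + 13 = 14, not a perfect square.
k = 2: 2² + 13 = 17, not a perfect square.
k = 3: 3² + 13 = 22, not a perfect square.
k = 4: 4² + 13 = 29, not a perfect square.
k = 5: 5² + 13 = 38, not a perfect square.
k = 6: 6² + 13 = 49 = 7², a perfect square.
Hence k = 6 is a counterexample.

k = 6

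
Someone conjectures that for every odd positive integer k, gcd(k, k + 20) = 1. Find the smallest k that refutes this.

k = 5

We need the least odd positive integer k for which gcd(k, k + 20) > 1.
k = 1: gcd(1, 21) = 1.
k = 3: gcd(3, 23) = 1.
k = 5: gcd(5, 25) = 5.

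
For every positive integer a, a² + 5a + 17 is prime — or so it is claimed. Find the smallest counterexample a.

a = 8

Check each positive integer a in order until a² + 5a + 17 is not prime.
a = 1: a² + 5a + 17 = 23, prime.
a = 2: a² + 5a + 17 = 31, prime.
a = 3: a² + 5a + 17 = 41, prime.
a = 4: a² + 5a + 17 = 53, prime.
a = 5: a² + 5a + 17 = 67, prime.
a = 6: a² + 5a + 17 = 83, prime.
a = 7: a² + 5a + 17 = 101, prime.
a = 8: a² + 5a + 17 = 121 = 11 × 11, composite.
Thus a = 8 disproves the claim, and no smaller a works.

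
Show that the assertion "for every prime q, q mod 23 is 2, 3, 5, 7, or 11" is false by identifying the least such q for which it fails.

A counterexample is any prime q such that the claim fails; we check each in order.
The first 5 eligible values, up to q = 11, all satisfy the conclusion.
q = 13: 13 mod 23 = 13 — not in {2, 3, 5, 7, 11}.

q = 13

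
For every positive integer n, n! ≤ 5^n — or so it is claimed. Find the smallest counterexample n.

For n = 1, 2, 3, 4, …, 9, 10, 11 the conclusion holds.
n = 12: n! = 479001600 and 5^n = 244140625, so 479001600 > 244140625.
Thus n = 12 disproves the claim, and no smaller n works.

n = 12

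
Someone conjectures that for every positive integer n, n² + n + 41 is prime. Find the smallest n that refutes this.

A counterexample is any positive integer n such that n² + n + 41 is not prime; we check each in order.
For n = 1, 2, 3, 4, …, 37, 38, 39 the conclusion holds.
n = 40: n² + n + 41 = 1681 = 41 × 41, composite.

n = 40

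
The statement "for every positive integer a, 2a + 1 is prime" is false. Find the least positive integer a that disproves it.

a = 4

Check each positive integer a in order until 2a + 1 is not prime.
a = 1: 2a + 1 = 3, prime.
a = 2: 2a + 1 = 5, prime.
a = 3: 2a + 1 = 7, prime.
a = 4: 2a + 1 = 9 = 3 × 3, composite.
Hence a = 4 is a counterexample.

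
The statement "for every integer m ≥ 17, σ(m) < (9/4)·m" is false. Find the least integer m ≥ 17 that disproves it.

We need the least integer m ≥ 17 for which the claim fails.
For m = 17, 18, 19, 20, 21, 22, 23 the conclusion holds.
m = 24: σ(24) = 60; 60 ≥ 54.

m = 24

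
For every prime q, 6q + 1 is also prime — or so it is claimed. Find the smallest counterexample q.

Check each prime q in order until 6q + 1 is not prime.
The first 7 eligible values, up to q = 17, all satisfy the conclusion.
q = 19: 6q + 1 = 115 = 5 × 23, not prime.
Thus q = 19 disproves the claim, and no smaller q works.

q = 19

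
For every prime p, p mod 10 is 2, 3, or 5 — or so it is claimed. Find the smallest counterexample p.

Check each prime p in order until the claim fails.
p = 2: 2 mod 10 = 2.
p = 3: 3 mod 10 = 3.
p = 5: 5 mod 10 = 5.
p = 7: 7 mod 10 = 7 — not in {2, 3, 5}.

p = 7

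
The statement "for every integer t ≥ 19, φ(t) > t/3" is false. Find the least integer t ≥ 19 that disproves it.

t = 24

A counterexample is any integer t ≥ 19 such that the claim fails; we check each in order.
t = 19: φ(19) = 18 and 19/3 = 19/3, so φ(19) > 19/3.
t = 20: φ(20) = 8 and 20/3 = 20/3, so φ(20) > 20/3.
t = 21: φ(21) = 12 and 21/3 = 7, so φ(21) > 21/3.
t = 22: φ(22) = 10 and 22/3 = 22/3, so φ(22) > 22/3.
t = 23: φ(23) = 22 and 23/3 = 23/3, so φ(23) > 23/3.
t = 24: φ(24) = 8 and 24/3 = 8, so φ(24) ≤ 24/3.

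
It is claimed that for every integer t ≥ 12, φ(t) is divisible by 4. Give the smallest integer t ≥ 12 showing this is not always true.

t = 12: φ(12) = 4; 4 mod 4 = 0.
t = 13: φ(13) = 12; 12 mod 4 = 0.
t = 14: φ(14) = 6; 6 mod 4 = 2.

t = 14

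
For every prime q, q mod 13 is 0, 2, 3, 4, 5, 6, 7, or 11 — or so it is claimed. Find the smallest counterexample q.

q = 23

For q = 2, 3, 5, 7, 11, 13, 17, 19 the conclusion holds.
q = 23: 23 mod 13 = 10 — not in {0, 2, 3, 4, 5, 6, 7, 11}.
Thus q = 23 disproves the claim, and no smaller q works.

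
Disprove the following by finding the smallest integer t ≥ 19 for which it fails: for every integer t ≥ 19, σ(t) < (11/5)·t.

t = 19: σ(19) = 20; 20 < 209/5.
t = 20: σ(20) = 42; 42 < 44.
t = 21: σ(21) = 32; 32 < 231/5.
t = 22: σ(22) = 36; 36 < 242/5.
t = 23: σ(23) = 24; 24 < 253/5.
t = 24: σ(24) = 60; 60 ≥ 264/5.

t = 24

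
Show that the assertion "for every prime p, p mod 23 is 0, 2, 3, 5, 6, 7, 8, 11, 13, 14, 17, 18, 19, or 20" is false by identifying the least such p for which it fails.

We need the least prime p for which the claim fails.
The first 14 eligible values, up to p = 43, all satisfy the conclusion.
p = 47: 47 mod 23 = 1 — not in {0, 2, 3, 5, 6, 7, 8, 11, 13, 14, 17, 18, 19, 20}.

p = 47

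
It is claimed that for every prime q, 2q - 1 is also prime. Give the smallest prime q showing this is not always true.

A counterexample is any prime q such that 2q - 1 is not prime; we check each in order.
q = 2: 2q - 1 = 3, prime.
q = 3: 2q - 1 = 5, prime.
q = 5: 2q - 1 = 9 = 3 × 3, not prime.

q = 5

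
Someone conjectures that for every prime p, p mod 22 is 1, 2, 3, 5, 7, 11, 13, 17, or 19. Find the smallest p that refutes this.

A counterexample is any prime p such that the claim fails; we check each in order.
For p = 2, 3, 5, 7, 11, 13, 17, 19, 23, 29 the conclusion holds.
p = 31: 31 mod 22 = 9 — not in {1, 2, 3, 5, 7, 11, 13, 17, 19}.

p = 31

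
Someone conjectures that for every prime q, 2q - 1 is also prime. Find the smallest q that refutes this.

A counterexample is any prime q such that 2q - 1 is not prime; we check each in order.
q = 2: 2q - 1 = 3, prime.
q = 3: 2q - 1 = 5, prime.
q = 5: 2q - 1 = 9 = 3 × 3, not prime.

q = 5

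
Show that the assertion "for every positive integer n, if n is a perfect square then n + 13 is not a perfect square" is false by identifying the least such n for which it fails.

n = 36

We need the least positive integer n for which n is a perfect square but n + 13 is a perfect square.
The first 5 eligible values, up to n = 25, all satisfy the conclusion.
n = 36: 36 = 6² and 36 + 13 = 49 = 7².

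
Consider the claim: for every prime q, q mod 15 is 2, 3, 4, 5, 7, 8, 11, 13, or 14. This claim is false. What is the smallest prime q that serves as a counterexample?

Check each prime q in order until the claim fails.
For q = 2, 3, 5, 7, 11, 13, 17, 19, 23, 29 the conclusion holds.
q = 31: 31 mod 15 = 1 — not in {2, 3, 4, 5, 7, 8, 11, 13, 14}.
So q = 31 is the smallest counterexample.

q = 31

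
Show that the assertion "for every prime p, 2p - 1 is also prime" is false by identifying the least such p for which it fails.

Check each prime p in order until 2p - 1 is not prime.
For p = 2, 3 the conclusion holds.
p = 5: 2p - 1 = 9 = 3 × 3, not prime.

p = 5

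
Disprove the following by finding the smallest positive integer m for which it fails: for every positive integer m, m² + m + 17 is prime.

A counterexample is any positive integer m such that m² + m + 17 is not prime; we check each in order.
The first 15 eligible values, up to m = 15, all satisfy the conclusion.
m = 16: m² + m + 17 = 289 = 17 × 17, composite.

m = 16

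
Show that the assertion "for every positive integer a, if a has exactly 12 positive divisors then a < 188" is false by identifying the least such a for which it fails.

We need the least positive integer a for which a has exactly 12 positive divisors but the claim fails.
The first 12 eligible values, up to a = 160, all satisfy the conclusion.
a = 198: τ(198) = 12; 198 ≥ 188.
Thus a = 198 disproves the claim, and no smaller a works.

a = 198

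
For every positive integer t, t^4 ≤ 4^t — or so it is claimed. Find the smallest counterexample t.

We need the least positive integer t for which t^4 > 4^t.
t = 1: t^4 = 1 and 4^t = 4, so 1 ≤ 4.
t = 2: t^4 = 16 and 4^t = 16, so 16 ≤ 16.
t = 3: t^4 = 81 and 4^t = 64, so 81 > 64.

t = 3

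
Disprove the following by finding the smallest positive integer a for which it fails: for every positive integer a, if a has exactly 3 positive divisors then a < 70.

a = 121

Check each positive integer a in order until a has exactly 3 positive divisors but the claim fails.
The first 4 eligible values, up to a = 49, all satisfy the conclusion.
a = 121: τ(121) = 3; 121 ≥ 70.
Hence a = 121 is a counterexample.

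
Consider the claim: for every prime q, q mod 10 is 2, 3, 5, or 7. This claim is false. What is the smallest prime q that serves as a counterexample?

q = 11

q = 2: 2 mod 10 = 2.
q = 3: 3 mod 10 = 3.
q = 5: 5 mod 10 = 5.
q = 7: 7 mod 10 = 7.
q = 11: 11 mod 10 = 1 — not in {2, 3, 5, 7}.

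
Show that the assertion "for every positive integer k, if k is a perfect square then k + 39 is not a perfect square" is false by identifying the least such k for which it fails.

Check each positive integer k in order until k is a perfect square but k + 39 is a perfect square.
The first 4 eligible values, up to k = 16, all satisfy the conclusion.
k = 25: 25 = 5² and 25 + 39 = 64 = 8².
Hence k = 25 is a counterexample.

k = 25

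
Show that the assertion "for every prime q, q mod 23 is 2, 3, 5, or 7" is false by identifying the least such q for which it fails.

q = 11

Check each prime q in order until the claim fails.
The first 4 eligible values, up to q = 7, all satisfy the conclusion.
q = 11: 11 mod 23 = 11 — not in {2, 3, 5, 7}.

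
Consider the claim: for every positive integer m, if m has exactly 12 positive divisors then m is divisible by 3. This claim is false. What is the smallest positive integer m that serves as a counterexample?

m = 140

Check each positive integer m in order until m has exactly 12 positive divisors but m is not divisible by 3.
m = 60: τ(60) = 12; 60 mod 3 = 0.
m = 72: τ(72) = 12; 72 mod 3 = 0.
m = 84: τ(84) = 12; 84 mod 3 = 0.
m = 90: τ(90) = 12; 90 mod 3 = 0.
m = 96: τ(96) = 12; 96 mod 3 = 0.
m = 108: τ(108) = 12; 108 mod 3 = 0.
m = 126: τ(126) = 12; 126 mod 3 = 0.
m = 132: τ(132) = 12; 132 mod 3 = 0.
m = 140: τ(140) = 12; 140 mod 3 = 2.
Thus m = 140 disproves the claim, and no smaller m works.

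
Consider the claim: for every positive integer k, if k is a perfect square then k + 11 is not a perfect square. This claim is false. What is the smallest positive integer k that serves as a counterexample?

k = 25

The first 4 eligible values, up to k = 16, all satisfy the conclusion.
k = 25: 25 = 5² and 25 + 11 = 36 = 6².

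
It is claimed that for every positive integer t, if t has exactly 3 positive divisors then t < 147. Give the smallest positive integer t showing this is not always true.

t = 169

We need the least positive integer t for which t has exactly 3 positive divisors but the claim fails.
t = 4: τ(4) = 3; 4 < 147.
t = 9: τ(9) = 3; 9 < 147.
t = 25: τ(25) = 3; 25 < 147.
t = 49: τ(49) = 3; 49 < 147.
t = 121: τ(121) = 3; 121 < 147.
t = 169: τ(169) = 3; 169 ≥ 147.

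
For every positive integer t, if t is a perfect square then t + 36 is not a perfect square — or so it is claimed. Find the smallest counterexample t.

A counterexample is any positive integer t such that t is a perfect square but t + 36 is a perfect square; we check each in order.
For t = 1, 4, 9, 16, 25, 36, 49 the conclusion holds.
t = 64: 64 = 8² and 64 + 36 = 100 = 10².
So t = 64 is the smallest counterexample.

t = 64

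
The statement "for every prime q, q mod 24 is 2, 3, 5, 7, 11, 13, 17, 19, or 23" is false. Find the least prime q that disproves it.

A counterexample is any prime q such that the claim fails; we check each in order.
For q = 2, 3, 5, 7, …, 61, 67, 71 the conclusion holds.
q = 73: 73 mod 24 = 1 — not in {2, 3, 5, 7, 11, 13, 17, 19, 23}.
Thus q = 73 disproves the claim, and no smaller q works.

q = 73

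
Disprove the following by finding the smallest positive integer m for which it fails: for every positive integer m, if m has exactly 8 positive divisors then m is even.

For m = 24, 30, 40, 42, …, 88, 102, 104 the conclusion holds.
m = 105: divisors of 105: 1, 3, 5, 7, 15, 21, 35, 105; 105 is odd.
Thus m = 105 disproves the claim, and no smaller m works.

m = 105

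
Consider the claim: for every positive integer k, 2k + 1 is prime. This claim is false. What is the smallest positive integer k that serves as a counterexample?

For k = 1, 2, 3 the conclusion holds.
k = 4: 2k + 1 = 9 = 3 × 3, composite.

k = 4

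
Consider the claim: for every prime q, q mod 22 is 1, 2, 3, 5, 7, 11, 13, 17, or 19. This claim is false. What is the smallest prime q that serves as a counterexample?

q = 31

A counterexample is any prime q such that the claim fails; we check each in order.
For q = 2, 3, 5, 7, 11, 13, 17, 19, 23, 29 the conclusion holds.
q = 31: 31 mod 22 = 9 — not in {1, 2, 3, 5, 7, 11, 13, 17, 19}.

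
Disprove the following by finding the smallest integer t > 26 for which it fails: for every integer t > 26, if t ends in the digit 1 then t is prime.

A counterexample is any integer t > 26 such that t ends in the digit 1 but t is not prime; we check each in order.
For t = 31, 41 the conclusion holds.
t = 51: 51 ends in 1; 51 = 3 × 17, composite.
So t = 51 is the smallest counterexample.

t = 51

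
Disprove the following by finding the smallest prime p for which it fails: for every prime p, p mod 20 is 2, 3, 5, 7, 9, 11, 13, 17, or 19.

p = 41

Check each prime p in order until the claim fails.
For p = 2, 3, 5, 7, …, 29, 31, 37 the conclusion holds.
p = 41: 41 mod 20 = 1 — not in {2, 3, 5, 7, 9, 11, 13, 17, 19}.
Hence p = 41 is a counterexample.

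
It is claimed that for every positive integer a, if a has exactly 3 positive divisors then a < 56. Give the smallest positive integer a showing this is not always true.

a = 121

a = 4: τ(4) = 3; 4 < 56.
a = 9: τ(9) = 3; 9 < 56.
a = 25: τ(25) = 3; 25 < 56.
a = 49: τ(49) = 3; 49 < 56.
a = 121: τ(121) = 3; 121 ≥ 56.
Thus a = 121 disproves the claim, and no smaller a works.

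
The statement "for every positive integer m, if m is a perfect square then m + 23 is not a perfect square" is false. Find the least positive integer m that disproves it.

Check each positive integer m in order until m is a perfect square but m + 23 is a perfect square.
For m = 1, 4, 9, 16, 25, 36, 49, 64, 81, 100 the conclusion holds.
m = 121: 121 = 11² and 121 + 23 = 144 = 12².
Thus m = 121 disproves the claim, and no smaller m works.

m = 121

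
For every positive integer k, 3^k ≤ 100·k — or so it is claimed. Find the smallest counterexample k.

Check each positive integer k in order until 3^k > 100·k.
The first 5 eligible values, up to k = 5, all satisfy the conclusion.
k = 6: 3^k = 729 and 100·k = 600, so 729 > 600.
So k = 6 is the smallest counterexample.

k = 6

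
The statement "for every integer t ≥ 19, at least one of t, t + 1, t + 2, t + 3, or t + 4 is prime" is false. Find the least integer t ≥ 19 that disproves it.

Check each integer t ≥ 19 in order until t, t + 1, t + 2, t + 3, t + 4 are all composite.
The first 5 eligible values, up to t = 23, all satisfy the conclusion.
t = 24: 24 = 2 × 12; 25 = 5 × 5; 26 = 2 × 13; 27 = 3 × 9; 28 = 2 × 14 — all composite.

t = 24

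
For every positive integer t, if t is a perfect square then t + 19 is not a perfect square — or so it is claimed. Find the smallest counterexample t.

For t = 1, 4, 9, 16, 25, 36, 49, 64 the conclusion holds.
t = 81: 81 = 9² and 81 + 19 = 100 = 10².

t = 81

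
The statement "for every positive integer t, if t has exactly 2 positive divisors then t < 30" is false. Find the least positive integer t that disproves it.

t = 31

Check each positive integer t in order until t has exactly 2 positive divisors but the claim fails.
For t = 2, 3, 5, 7, 11, 13, 17, 19, 23, 29 the conclusion holds.
t = 31: τ(31) = 2; 31 ≥ 30.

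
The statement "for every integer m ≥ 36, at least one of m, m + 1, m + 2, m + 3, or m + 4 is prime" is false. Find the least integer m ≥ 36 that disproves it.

m = 48

A counterexample is any integer m ≥ 36 such that m, m + 1, m + 2, m + 3, m + 4 are all composite; we check each in order.
For m = 36, 37, 38, 39, …, 45, 46, 47 the conclusion holds.
m = 48: 48 = 2 × 24; 49 = 7 × 7; 50 = 2 × 25; 51 = 3 × 17; 52 = 2 × 26 — all composite.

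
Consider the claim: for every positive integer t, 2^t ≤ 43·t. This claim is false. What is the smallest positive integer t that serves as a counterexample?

t = 9

A counterexample is any positive integer t such that 2^t > 43·t; we check each in order.
The first 8 eligible values, up to t = 8, all satisfy the conclusion.
t = 9: 2^t = 512 and 43·t = 387, so 512 > 387.
So t = 9 is the smallest counterexample.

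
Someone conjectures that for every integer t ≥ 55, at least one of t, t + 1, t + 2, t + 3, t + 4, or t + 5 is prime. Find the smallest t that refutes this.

A counterexample is any integer t ≥ 55 such that t, t + 1, t + 2, t + 3, t + 4, t + 5 are all composite; we check each in order.
For t = 55, 56, 57, 58, …, 87, 88, 89 the conclusion holds.
t = 90: 90 = 2 × 45; 91 = 7 × 13; 92 = 2 × 46; 93 = 3 × 31; 94 = 2 × 47; 95 = 5 × 19 — all composite.

t = 90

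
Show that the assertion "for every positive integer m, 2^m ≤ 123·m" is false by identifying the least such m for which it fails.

m = 11

For m = 1, 2, 3, 4, 5, 6, 7, 8, 9, 10 the conclusion holds.
m = 11: 2^m = 2048 and 123·m = 1353, so 2048 > 1353.
Hence m = 11 is a counterexample.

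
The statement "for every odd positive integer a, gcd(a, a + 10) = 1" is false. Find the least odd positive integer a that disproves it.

a = 1: gcd(1, 11) = 1.
a = 3: gcd(3, 13) = 1.
a = 5: gcd(5, 15) = 5.
Hence a = 5 is a counterexample.

a = 5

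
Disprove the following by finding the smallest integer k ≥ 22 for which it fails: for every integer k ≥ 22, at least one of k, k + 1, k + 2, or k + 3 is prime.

Check each integer k ≥ 22 in order until k, k + 1, k + 2, k + 3 are all composite.
k = 22: 23 is prime.
k = 23: 23 is prime.
k = 24: 24 = 2 × 12; 25 = 5 × 5; 26 = 2 × 13; 27 = 3 × 9 — all composite.

k = 24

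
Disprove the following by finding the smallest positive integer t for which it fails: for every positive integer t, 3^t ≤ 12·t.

We need the least positive integer t for which 3^t > 12·t.
For t = 1, 2, 3 the conclusion holds.
t = 4: 3^t = 81 and 12·t = 48, so 81 > 48.

t = 4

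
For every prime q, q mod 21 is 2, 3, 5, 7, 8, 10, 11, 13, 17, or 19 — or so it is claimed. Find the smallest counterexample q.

q = 37

A counterexample is any prime q such that the claim fails; we check each in order.
For q = 2, 3, 5, 7, …, 23, 29, 31 the conclusion holds.
q = 37: 37 mod 21 = 16 — not in {2, 3, 5, 7, 8, 10, 11, 13, 17, 19}.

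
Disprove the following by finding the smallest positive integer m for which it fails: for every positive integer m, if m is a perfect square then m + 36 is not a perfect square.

Check each positive integer m in order until m is a perfect square but m + 36 is a perfect square.
For m = 1, 4, 9, 16, 25, 36, 49 the conclusion holds.
m = 64: 64 = 8² and 64 + 36 = 100 = 10².
Hence m = 64 is a counterexample.

m = 64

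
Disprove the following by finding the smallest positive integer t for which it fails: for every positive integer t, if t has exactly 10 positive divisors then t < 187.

A counterexample is any positive integer t such that t has exactly 10 positive divisors but the claim fails; we check each in order.
For t = 48, 80, 112, 162, 176 the conclusion holds.
t = 208: τ(208) = 10; 208 ≥ 187.

t = 208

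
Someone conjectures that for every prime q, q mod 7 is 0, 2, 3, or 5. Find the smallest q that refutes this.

q = 2: 2 mod 7 = 2.
q = 3: 3 mod 7 = 3.
q = 5: 5 mod 7 = 5.
q = 7: 7 mod 7 = 0.
q = 11: 11 mod 7 = 4 — not in {0, 2, 3, 5}.
Thus q = 11 disproves the claim, and no smaller q works.

q = 11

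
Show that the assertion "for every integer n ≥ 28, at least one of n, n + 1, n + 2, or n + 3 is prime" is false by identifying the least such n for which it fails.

We need the least integer n ≥ 28 for which n, n + 1, n + 2, n + 3 are all composite.
For n = 28, 29, 30, 31 the conclusion holds.
n = 32: 32 = 2 × 16; 33 = 3 × 11; 34 = 2 × 17; 35 = 5 × 7 — all composite.

n = 32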